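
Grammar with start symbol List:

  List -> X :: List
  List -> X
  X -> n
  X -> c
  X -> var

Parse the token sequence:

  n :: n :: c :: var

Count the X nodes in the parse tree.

[List [X n] :: [List [X n] :: [List [X c] :: [List [X var]]]]]

4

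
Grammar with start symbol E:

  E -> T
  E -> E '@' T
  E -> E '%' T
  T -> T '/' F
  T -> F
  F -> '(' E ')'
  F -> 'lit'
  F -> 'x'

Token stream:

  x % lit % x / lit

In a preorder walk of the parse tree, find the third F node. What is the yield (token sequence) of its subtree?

[E [E [E [T [F x]]] % [T [F lit]]] % [T [T [F x]] / [F lit]]]

x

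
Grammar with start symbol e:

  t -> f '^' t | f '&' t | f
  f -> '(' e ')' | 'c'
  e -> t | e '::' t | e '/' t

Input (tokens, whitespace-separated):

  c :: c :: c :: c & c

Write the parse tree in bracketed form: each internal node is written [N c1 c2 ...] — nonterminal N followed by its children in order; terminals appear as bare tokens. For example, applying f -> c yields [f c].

[e [e [e [e [t [f c]]] :: [t [f c]]] :: [t [f c]]] :: [t [f c] & [t [f c]]]]

e
e :: t
e :: t :: t
e :: t :: t :: t
t :: t :: t :: t
f :: t :: t :: t
c :: t :: t :: t
c :: f :: t :: t
c :: c :: t :: t
c :: c :: f :: t
c :: c :: c :: t
c :: c :: c :: f & t
c :: c :: c :: c & t
c :: c :: c :: c & f
c :: c :: c :: c & c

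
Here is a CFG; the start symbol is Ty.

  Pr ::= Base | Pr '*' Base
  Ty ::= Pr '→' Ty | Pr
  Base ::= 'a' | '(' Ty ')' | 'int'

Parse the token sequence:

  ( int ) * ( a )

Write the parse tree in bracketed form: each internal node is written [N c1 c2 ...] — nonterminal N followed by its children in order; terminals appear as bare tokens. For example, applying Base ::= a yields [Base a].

[Ty [Pr [Pr [Base ( [Ty [Pr [Base int]]] )]] * [Base ( [Ty [Pr [Base a]]] )]]]

Ty
Pr
Pr * Base
Base * Base
( Ty ) * Base
( Pr ) * Base
( Base ) * Base
( int ) * Base
( int ) * ( Ty )
( int ) * ( Pr )
( int ) * ( Base )
( int ) * ( a )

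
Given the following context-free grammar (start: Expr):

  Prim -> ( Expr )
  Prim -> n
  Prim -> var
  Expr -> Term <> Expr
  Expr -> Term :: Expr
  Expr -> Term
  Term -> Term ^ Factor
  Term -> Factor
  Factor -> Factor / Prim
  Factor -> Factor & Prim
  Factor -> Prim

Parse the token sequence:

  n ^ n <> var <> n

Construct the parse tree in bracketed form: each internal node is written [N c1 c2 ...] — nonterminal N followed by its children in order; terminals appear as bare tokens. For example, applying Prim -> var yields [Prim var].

[Expr [Term [Term [Factor [Prim n]]] ^ [Factor [Prim n]]] <> [Expr [Term [Factor [Prim var]]] <> [Expr [Term [Factor [Prim n]]]]]]

Expr
Term <> Expr
Term ^ Factor <> Expr
Factor ^ Factor <> Expr
Prim ^ Factor <> Expr
n ^ Factor <> Expr
n ^ Prim <> Expr
n ^ n <> Expr
n ^ n <> Term <> Expr
n ^ n <> Factor <> Expr
n ^ n <> Prim <> Expr
n ^ n <> var <> Expr
n ^ n <> var <> Term
n ^ n <> var <> Factor
n ^ n <> var <> Prim
n ^ n <> var <> n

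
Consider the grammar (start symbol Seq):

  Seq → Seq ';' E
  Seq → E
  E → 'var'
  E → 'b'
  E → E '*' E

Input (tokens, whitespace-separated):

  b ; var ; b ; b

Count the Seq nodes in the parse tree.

4

[Seq [Seq [Seq [Seq [E b]] ; [E var]] ; [E b]] ; [E b]]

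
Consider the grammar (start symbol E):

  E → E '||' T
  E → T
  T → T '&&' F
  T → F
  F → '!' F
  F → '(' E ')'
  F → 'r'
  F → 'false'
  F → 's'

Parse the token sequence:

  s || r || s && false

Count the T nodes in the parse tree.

[E [E [E [T [F s]]] || [T [F r]]] || [T [T [F s]] && [F false]]]

4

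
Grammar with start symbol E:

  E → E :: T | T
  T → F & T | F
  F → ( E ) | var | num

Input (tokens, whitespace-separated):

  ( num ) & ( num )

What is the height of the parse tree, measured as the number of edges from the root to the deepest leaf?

[E [T [F ( [E [T [F num]]] )] & [T [F ( [E [T [F num]]] )]]]]

7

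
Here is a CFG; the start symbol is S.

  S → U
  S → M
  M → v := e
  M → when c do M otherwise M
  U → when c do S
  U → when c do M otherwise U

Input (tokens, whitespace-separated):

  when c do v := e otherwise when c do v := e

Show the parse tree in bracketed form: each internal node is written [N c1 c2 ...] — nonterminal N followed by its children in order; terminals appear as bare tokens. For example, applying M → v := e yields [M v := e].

S
U
when c do M otherwise U
when c do v := e otherwise U
when c do v := e otherwise when c do S
when c do v := e otherwise when c do M
when c do v := e otherwise when c do v := e

[S [U when c do [M v := e] otherwise [U when c do [S [M v := e]]]]]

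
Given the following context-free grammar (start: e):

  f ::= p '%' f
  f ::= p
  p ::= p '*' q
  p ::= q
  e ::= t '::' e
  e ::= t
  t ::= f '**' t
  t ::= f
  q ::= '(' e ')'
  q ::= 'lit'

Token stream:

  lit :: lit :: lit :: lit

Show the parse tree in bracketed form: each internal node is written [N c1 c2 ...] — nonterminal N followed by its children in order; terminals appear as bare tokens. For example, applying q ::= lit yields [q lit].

e
t :: e
f :: e
p :: e
q :: e
lit :: e
lit :: t :: e
lit :: f :: e
lit :: p :: e
lit :: q :: e
lit :: lit :: e
lit :: lit :: t :: e
lit :: lit :: f :: e
lit :: lit :: p :: e
lit :: lit :: q :: e
lit :: lit :: lit :: e
lit :: lit :: lit :: t
lit :: lit :: lit :: f
lit :: lit :: lit :: p
lit :: lit :: lit :: q
lit :: lit :: lit :: lit

[e [t [f [p [q lit]]]] :: [e [t [f [p [q lit]]]] :: [e [t [f [p [q lit]]]] :: [e [t [f [p [q lit]]]]]]]]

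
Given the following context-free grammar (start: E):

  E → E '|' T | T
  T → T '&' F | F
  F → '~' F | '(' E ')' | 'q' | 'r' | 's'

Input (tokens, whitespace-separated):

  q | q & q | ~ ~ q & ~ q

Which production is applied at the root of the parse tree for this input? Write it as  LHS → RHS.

E → E '|' T

[E [E [E [T [F q]]] | [T [T [F q]] & [F q]]] | [T [T [F ~ [F ~ [F q]]]] & [F ~ [F q]]]]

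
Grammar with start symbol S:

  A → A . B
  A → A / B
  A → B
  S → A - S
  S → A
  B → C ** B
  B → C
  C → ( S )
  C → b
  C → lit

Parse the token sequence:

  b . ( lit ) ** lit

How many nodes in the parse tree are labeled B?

4

[S [A [A [B [C b]]] . [B [C ( [S [A [B [C lit]]]] )] ** [B [C lit]]]]]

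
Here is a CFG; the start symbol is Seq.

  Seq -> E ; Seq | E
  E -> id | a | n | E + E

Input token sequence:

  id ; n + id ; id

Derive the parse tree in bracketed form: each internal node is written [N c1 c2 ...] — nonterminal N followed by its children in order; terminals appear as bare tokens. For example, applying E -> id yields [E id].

[Seq [E id] ; [Seq [E [E n] + [E id]] ; [Seq [E id]]]]

Seq
E ; Seq
id ; Seq
id ; E ; Seq
id ; E + E ; Seq
id ; n + E ; Seq
id ; n + id ; Seq
id ; n + id ; E
id ; n + id ; id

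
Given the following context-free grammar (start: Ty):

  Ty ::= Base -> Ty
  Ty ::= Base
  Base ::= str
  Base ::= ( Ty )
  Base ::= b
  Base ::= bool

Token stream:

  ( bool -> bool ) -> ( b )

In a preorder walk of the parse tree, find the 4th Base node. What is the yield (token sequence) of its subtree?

( b )

[Ty [Base ( [Ty [Base bool] -> [Ty [Base bool]]] )] -> [Ty [Base ( [Ty [Base b]] )]]]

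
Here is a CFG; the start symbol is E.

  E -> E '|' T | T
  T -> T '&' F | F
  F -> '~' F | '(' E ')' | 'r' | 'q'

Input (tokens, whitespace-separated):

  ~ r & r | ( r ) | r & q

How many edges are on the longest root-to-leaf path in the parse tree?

[E [E [E [T [T [F ~ [F r]]] & [F r]]] | [T [F ( [E [T [F r]]] )]]] | [T [T [F r]] & [F q]]]

7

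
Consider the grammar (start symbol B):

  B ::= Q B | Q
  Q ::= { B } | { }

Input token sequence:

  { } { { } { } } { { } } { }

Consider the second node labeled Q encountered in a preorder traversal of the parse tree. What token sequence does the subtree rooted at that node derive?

{ { } { } }

[B [Q { }] [B [Q { [B [Q { }] [B [Q { }]]] }] [B [Q { [B [Q { }]] }] [B [Q { }]]]]]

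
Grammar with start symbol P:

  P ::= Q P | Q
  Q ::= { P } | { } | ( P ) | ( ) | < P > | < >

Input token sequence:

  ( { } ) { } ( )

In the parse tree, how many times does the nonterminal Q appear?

4

[P [Q ( [P [Q { }]] )] [P [Q { }] [P [Q ( )]]]]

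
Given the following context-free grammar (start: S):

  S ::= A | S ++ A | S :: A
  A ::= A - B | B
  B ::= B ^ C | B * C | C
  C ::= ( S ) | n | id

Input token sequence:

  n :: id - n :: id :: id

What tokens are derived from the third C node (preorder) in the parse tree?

n

[S [S [S [S [A [B [C n]]]] :: [A [A [B [C id]]] - [B [C n]]]] :: [A [B [C id]]]] :: [A [B [C id]]]]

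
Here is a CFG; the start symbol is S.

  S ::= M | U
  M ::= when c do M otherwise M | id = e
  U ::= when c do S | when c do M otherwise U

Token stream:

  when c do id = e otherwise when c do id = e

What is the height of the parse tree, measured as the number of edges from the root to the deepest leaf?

[S [U when c do [M id = e] otherwise [U when c do [S [M id = e]]]]]

5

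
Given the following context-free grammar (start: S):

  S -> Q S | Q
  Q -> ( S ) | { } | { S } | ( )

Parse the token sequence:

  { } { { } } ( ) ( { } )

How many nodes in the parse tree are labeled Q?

6

[S [Q { }] [S [Q { [S [Q { }]] }] [S [Q ( )] [S [Q ( [S [Q { }]] )]]]]]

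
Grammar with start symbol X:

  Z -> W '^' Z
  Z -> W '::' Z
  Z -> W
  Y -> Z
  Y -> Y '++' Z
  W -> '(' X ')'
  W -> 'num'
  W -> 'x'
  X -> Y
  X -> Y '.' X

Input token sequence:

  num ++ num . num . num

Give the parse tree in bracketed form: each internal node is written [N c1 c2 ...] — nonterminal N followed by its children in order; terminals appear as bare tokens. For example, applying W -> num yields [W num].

[X [Y [Y [Z [W num]]] ++ [Z [W num]]] . [X [Y [Z [W num]]] . [X [Y [Z [W num]]]]]]

X
Y . X
Y ++ Z . X
Z ++ Z . X
W ++ Z . X
num ++ Z . X
num ++ W . X
num ++ num . X
num ++ num . Y . X
num ++ num . Z . X
num ++ num . W . X
num ++ num . num . X
num ++ num . num . Y
num ++ num . num . Z
num ++ num . num . W
num ++ num . num . num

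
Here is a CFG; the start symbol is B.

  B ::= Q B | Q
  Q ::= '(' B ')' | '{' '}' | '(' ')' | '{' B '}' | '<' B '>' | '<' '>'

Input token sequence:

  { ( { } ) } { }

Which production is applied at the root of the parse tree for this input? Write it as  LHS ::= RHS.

[B [Q { [B [Q ( [B [Q { }]] )]] }] [B [Q { }]]]

B ::= Q B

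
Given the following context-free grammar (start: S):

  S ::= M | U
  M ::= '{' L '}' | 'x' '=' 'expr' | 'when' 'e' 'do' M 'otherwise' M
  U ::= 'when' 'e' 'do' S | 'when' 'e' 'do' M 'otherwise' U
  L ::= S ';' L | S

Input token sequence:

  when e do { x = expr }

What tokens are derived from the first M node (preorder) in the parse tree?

{ x = expr }

[S [U when e do [S [M { [L [S [M x = expr]]] }]]]]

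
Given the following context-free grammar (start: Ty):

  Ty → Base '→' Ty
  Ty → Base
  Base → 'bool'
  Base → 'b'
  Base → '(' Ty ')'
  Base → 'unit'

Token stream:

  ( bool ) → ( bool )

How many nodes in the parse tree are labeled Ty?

[Ty [Base ( [Ty [Base bool]] )] → [Ty [Base ( [Ty [Base bool]] )]]]

4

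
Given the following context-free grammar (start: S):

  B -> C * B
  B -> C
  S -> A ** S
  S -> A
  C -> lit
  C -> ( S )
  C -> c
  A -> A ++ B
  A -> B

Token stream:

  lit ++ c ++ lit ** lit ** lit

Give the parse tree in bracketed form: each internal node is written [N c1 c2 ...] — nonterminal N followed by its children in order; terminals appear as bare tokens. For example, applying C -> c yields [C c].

[S [A [A [A [B [C lit]]] ++ [B [C c]]] ++ [B [C lit]]] ** [S [A [B [C lit]]] ** [S [A [B [C lit]]]]]]

S
A ** S
A ++ B ** S
A ++ B ++ B ** S
B ++ B ++ B ** S
C ++ B ++ B ** S
lit ++ B ++ B ** S
lit ++ C ++ B ** S
lit ++ c ++ B ** S
lit ++ c ++ C ** S
lit ++ c ++ lit ** S
lit ++ c ++ lit ** A ** S
lit ++ c ++ lit ** B ** S
lit ++ c ++ lit ** C ** S
lit ++ c ++ lit ** lit ** S
lit ++ c ++ lit ** lit ** A
lit ++ c ++ lit ** lit ** B
lit ++ c ++ lit ** lit ** C
lit ++ c ++ lit ** lit ** lit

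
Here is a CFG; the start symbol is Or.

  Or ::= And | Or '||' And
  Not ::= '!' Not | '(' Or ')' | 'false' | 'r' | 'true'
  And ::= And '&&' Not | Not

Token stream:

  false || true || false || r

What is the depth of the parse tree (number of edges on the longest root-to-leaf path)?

6

[Or [Or [Or [Or [And [Not false]]] || [And [Not true]]] || [And [Not false]]] || [And [Not r]]]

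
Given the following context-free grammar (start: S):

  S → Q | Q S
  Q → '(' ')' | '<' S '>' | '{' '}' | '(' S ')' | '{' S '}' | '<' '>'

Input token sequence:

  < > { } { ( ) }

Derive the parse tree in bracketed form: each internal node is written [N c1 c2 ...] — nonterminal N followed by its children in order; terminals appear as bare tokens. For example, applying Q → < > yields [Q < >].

[S [Q < >] [S [Q { }] [S [Q { [S [Q ( )]] }]]]]

S
Q S
< > S
< > Q S
< > { } S
< > { } Q
< > { } { S }
< > { } { Q }
< > { } { ( ) }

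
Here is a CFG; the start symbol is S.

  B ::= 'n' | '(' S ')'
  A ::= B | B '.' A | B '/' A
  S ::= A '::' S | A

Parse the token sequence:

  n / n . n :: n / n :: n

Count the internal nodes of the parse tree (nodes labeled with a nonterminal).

[S [A [B n] / [A [B n] . [A [B n]]]] :: [S [A [B n] / [A [B n]]] :: [S [A [B n]]]]]

15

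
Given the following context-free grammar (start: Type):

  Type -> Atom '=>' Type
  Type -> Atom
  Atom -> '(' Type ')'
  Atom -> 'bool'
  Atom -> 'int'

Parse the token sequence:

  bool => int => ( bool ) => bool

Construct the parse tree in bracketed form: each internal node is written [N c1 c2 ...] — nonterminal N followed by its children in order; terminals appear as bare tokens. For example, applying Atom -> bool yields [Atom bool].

Type
Atom => Type
bool => Type
bool => Atom => Type
bool => int => Type
bool => int => Atom => Type
bool => int => ( Type ) => Type
bool => int => ( Atom ) => Type
bool => int => ( bool ) => Type
bool => int => ( bool ) => Atom
bool => int => ( bool ) => bool

[Type [Atom bool] => [Type [Atom int] => [Type [Atom ( [Type [Atom bool]] )] => [Type [Atom bool]]]]]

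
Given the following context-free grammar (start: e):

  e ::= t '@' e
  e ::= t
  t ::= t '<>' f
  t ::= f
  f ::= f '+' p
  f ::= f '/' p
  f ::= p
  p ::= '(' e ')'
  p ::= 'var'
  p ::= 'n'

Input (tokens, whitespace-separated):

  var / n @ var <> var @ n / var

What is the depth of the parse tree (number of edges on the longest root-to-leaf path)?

7

[e [t [f [f [p var]] / [p n]]] @ [e [t [t [f [p var]]] <> [f [p var]]] @ [e [t [f [f [p n]] / [p var]]]]]]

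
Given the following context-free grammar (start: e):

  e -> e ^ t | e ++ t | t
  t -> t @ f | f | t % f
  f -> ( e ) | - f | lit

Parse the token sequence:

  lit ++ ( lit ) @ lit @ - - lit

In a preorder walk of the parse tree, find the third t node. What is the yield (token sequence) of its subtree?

[e [e [t [f lit]]] ++ [t [t [t [f ( [e [t [f lit]]] )]] @ [f lit]] @ [f - [f - [f lit]]]]]

( lit ) @ lit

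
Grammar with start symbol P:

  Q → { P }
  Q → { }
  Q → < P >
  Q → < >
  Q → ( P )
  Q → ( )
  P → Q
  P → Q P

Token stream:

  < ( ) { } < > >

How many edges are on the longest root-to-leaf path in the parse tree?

[P [Q < [P [Q ( )] [P [Q { }] [P [Q < >]]]] >]]

6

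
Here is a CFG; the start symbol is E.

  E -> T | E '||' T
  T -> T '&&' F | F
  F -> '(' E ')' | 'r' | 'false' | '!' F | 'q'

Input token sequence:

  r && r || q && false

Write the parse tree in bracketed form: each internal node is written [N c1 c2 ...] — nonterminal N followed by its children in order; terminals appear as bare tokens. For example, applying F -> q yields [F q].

[E [E [T [T [F r]] && [F r]]] || [T [T [F q]] && [F false]]]

E
E || T
T || T
T && F || T
F && F || T
r && F || T
r && r || T
r && r || T && F
r && r || F && F
r && r || q && F
r && r || q && false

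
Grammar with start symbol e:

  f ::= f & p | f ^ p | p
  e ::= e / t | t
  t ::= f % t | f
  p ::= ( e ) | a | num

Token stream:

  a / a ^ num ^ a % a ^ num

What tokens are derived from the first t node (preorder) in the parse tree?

[e [e [t [f [p a]]]] / [t [f [f [f [p a]] ^ [p num]] ^ [p a]] % [t [f [f [p a]] ^ [p num]]]]]

a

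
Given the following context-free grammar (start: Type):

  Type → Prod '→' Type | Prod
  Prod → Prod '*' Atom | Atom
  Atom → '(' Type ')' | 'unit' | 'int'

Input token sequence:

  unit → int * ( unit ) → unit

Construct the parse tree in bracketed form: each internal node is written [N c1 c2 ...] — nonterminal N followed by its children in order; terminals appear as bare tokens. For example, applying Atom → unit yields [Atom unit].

Type
Prod → Type
Atom → Type
unit → Type
unit → Prod → Type
unit → Prod * Atom → Type
unit → Atom * Atom → Type
unit → int * Atom → Type
unit → int * ( Type ) → Type
unit → int * ( Prod ) → Type
unit → int * ( Atom ) → Type
unit → int * ( unit ) → Type
unit → int * ( unit ) → Prod
unit → int * ( unit ) → Atom
unit → int * ( unit ) → unit

[Type [Prod [Atom unit]] → [Type [Prod [Prod [Atom int]] * [Atom ( [Type [Prod [Atom unit]]] )]] → [Type [Prod [Atom unit]]]]]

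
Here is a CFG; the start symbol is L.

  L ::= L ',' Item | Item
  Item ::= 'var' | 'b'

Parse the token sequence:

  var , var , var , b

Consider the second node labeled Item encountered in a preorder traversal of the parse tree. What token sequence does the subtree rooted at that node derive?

var

[L [L [L [L [Item var]] , [Item var]] , [Item var]] , [Item b]]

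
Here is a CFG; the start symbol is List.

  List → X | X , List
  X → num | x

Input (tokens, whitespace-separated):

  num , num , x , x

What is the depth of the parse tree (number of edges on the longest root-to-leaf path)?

5

[List [X num] , [List [X num] , [List [X x] , [List [X x]]]]]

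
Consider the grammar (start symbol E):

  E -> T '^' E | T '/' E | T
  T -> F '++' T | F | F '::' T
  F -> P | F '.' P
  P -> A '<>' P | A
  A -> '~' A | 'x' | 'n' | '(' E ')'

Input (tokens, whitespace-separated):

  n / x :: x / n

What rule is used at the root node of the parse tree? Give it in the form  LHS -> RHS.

E -> T '/' E

[E [T [F [P [A n]]]] / [E [T [F [P [A x]]] :: [T [F [P [A x]]]]] / [E [T [F [P [A n]]]]]]]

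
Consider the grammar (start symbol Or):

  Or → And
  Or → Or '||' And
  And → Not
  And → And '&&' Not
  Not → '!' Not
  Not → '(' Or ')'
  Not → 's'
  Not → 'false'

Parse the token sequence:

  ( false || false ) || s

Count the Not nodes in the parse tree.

[Or [Or [And [Not ( [Or [Or [And [Not false]]] || [And [Not false]]] )]]] || [And [Not s]]]

4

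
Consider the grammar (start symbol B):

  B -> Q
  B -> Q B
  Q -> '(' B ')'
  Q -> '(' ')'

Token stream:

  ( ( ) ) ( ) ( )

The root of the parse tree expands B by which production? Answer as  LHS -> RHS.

[B [Q ( [B [Q ( )]] )] [B [Q ( )] [B [Q ( )]]]]

B -> Q B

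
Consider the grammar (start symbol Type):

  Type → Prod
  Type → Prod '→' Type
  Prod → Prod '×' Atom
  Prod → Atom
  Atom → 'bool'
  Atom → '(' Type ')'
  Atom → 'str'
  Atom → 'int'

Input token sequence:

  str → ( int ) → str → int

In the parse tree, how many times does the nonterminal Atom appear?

[Type [Prod [Atom str]] → [Type [Prod [Atom ( [Type [Prod [Atom int]]] )]] → [Type [Prod [Atom str]] → [Type [Prod [Atom int]]]]]]

5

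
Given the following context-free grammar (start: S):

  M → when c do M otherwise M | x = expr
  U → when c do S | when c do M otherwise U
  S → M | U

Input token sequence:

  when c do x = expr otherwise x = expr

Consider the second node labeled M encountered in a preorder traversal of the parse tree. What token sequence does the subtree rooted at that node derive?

[S [M when c do [M x = expr] otherwise [M x = expr]]]

x = expr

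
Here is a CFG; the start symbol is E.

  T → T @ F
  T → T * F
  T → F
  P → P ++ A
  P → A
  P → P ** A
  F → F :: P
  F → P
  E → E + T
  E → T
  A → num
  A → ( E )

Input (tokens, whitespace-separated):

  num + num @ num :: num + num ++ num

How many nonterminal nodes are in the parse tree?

24

[E [E [E [T [F [P [A num]]]]] + [T [T [F [P [A num]]]] @ [F [F [P [A num]]] :: [P [A num]]]]] + [T [F [P [P [A num]] ++ [A num]]]]]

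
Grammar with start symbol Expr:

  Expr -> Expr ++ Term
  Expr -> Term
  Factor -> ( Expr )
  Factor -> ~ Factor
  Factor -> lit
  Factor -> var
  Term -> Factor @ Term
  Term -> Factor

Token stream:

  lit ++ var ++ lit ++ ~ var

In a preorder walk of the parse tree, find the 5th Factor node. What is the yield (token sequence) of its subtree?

var

[Expr [Expr [Expr [Expr [Term [Factor lit]]] ++ [Term [Factor var]]] ++ [Term [Factor lit]]] ++ [Term [Factor ~ [Factor var]]]]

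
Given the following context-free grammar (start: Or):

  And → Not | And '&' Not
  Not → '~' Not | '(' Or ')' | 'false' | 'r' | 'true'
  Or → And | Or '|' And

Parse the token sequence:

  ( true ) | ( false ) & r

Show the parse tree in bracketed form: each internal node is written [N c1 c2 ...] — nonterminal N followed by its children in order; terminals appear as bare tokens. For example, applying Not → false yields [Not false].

Or
Or | And
And | And
Not | And
( Or ) | And
( And ) | And
( Not ) | And
( true ) | And
( true ) | And & Not
( true ) | Not & Not
( true ) | ( Or ) & Not
( true ) | ( And ) & Not
( true ) | ( Not ) & Not
( true ) | ( false ) & Not
( true ) | ( false ) & r

[Or [Or [And [Not ( [Or [And [Not true]]] )]]] | [And [And [Not ( [Or [And [Not false]]] )]] & [Not r]]]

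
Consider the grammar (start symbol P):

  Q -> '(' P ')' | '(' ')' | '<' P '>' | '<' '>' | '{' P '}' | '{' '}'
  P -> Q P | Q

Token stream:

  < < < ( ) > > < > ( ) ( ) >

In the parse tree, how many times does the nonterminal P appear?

[P [Q < [P [Q < [P [Q < [P [Q ( )]] >]] >] [P [Q < >] [P [Q ( )] [P [Q ( )]]]]] >]]

7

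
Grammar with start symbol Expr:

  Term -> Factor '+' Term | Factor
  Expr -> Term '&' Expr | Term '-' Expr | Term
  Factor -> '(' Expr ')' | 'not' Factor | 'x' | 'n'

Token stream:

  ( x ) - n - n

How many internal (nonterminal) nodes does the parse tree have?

[Expr [Term [Factor ( [Expr [Term [Factor x]]] )]] - [Expr [Term [Factor n]] - [Expr [Term [Factor n]]]]]

12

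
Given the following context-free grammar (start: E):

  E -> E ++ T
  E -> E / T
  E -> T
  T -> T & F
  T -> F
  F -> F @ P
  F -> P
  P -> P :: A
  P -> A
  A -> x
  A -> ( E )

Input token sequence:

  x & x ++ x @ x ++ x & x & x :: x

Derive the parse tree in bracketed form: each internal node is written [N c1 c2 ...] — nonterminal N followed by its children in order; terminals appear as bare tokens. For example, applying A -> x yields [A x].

[E [E [E [T [T [F [P [A x]]]] & [F [P [A x]]]]] ++ [T [F [F [P [A x]]] @ [P [A x]]]]] ++ [T [T [T [F [P [A x]]]] & [F [P [A x]]]] & [F [P [P [A x]] :: [A x]]]]]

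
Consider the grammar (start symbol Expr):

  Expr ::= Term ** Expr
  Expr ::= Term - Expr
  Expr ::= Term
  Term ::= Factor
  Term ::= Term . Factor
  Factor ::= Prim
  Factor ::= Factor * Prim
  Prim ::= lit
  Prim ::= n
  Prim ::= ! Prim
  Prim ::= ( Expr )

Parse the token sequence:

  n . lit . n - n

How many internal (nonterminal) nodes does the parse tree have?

14

[Expr [Term [Term [Term [Factor [Prim n]]] . [Factor [Prim lit]]] . [Factor [Prim n]]] - [Expr [Term [Factor [Prim n]]]]]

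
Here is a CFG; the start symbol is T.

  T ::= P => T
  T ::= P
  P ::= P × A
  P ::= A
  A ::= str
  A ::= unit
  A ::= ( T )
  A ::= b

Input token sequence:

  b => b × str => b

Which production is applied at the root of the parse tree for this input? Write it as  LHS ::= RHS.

[T [P [A b]] => [T [P [P [A b]] × [A str]] => [T [P [A b]]]]]

T ::= P => T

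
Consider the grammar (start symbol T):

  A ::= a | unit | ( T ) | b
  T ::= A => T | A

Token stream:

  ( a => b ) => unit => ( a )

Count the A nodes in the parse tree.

6

[T [A ( [T [A a] => [T [A b]]] )] => [T [A unit] => [T [A ( [T [A a]] )]]]]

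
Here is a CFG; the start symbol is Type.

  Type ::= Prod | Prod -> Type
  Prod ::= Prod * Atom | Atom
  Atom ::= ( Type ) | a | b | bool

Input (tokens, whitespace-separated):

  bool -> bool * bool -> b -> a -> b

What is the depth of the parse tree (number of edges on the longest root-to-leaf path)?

[Type [Prod [Atom bool]] -> [Type [Prod [Prod [Atom bool]] * [Atom bool]] -> [Type [Prod [Atom b]] -> [Type [Prod [Atom a]] -> [Type [Prod [Atom b]]]]]]]

7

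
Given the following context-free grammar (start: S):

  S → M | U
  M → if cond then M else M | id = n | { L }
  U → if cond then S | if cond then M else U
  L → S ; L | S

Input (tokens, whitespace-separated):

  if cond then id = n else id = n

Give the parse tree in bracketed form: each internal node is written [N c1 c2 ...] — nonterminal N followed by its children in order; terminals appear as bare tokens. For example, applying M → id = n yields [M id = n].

S
M
if cond then M else M
if cond then id = n else M
if cond then id = n else id = n

[S [M if cond then [M id = n] else [M id = n]]]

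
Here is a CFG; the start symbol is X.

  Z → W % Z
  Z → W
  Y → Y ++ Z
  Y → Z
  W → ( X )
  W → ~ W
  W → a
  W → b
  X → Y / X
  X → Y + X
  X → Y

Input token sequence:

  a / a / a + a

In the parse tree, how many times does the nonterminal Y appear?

4

[X [Y [Z [W a]]] / [X [Y [Z [W a]]] / [X [Y [Z [W a]]] + [X [Y [Z [W a]]]]]]]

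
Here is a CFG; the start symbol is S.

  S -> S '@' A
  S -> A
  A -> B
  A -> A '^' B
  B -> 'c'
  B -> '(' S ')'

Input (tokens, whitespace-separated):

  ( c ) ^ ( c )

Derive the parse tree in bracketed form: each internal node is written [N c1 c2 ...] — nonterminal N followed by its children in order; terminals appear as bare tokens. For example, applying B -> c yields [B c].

[S [A [A [B ( [S [A [B c]]] )]] ^ [B ( [S [A [B c]]] )]]]

S
A
A ^ B
B ^ B
( S ) ^ B
( A ) ^ B
( B ) ^ B
( c ) ^ B
( c ) ^ ( S )
( c ) ^ ( A )
( c ) ^ ( B )
( c ) ^ ( c )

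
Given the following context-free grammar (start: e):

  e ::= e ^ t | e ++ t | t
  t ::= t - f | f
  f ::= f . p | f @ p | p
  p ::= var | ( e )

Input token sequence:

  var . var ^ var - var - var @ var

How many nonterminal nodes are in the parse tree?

[e [e [t [f [f [p var]] . [p var]]]] ^ [t [t [t [f [p var]]] - [f [p var]]] - [f [f [p var]] @ [p var]]]]

18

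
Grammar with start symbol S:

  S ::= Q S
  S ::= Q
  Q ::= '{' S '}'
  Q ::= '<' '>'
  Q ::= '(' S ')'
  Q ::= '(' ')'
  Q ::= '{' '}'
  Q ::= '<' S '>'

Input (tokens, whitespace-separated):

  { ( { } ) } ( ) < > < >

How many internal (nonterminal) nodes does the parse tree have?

[S [Q { [S [Q ( [S [Q { }]] )]] }] [S [Q ( )] [S [Q < >] [S [Q < >]]]]]

12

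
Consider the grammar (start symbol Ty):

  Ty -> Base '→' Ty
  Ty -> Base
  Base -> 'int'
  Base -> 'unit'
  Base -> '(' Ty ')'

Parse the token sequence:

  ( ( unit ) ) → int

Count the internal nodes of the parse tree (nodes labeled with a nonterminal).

8

[Ty [Base ( [Ty [Base ( [Ty [Base unit]] )]] )] → [Ty [Base int]]]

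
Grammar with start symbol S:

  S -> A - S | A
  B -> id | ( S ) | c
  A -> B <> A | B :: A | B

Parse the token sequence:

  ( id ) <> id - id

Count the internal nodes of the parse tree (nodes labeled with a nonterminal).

11

[S [A [B ( [S [A [B id]]] )] <> [A [B id]]] - [S [A [B id]]]]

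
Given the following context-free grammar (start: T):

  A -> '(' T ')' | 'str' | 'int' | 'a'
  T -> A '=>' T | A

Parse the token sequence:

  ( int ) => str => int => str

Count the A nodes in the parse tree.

5

[T [A ( [T [A int]] )] => [T [A str] => [T [A int] => [T [A str]]]]]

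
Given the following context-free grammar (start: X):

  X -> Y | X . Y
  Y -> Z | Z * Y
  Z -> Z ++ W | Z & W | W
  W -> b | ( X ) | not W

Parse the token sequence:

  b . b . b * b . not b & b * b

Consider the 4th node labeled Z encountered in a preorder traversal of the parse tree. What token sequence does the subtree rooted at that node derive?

b

[X [X [X [X [Y [Z [W b]]]] . [Y [Z [W b]]]] . [Y [Z [W b]] * [Y [Z [W b]]]]] . [Y [Z [Z [W not [W b]]] & [W b]] * [Y [Z [W b]]]]]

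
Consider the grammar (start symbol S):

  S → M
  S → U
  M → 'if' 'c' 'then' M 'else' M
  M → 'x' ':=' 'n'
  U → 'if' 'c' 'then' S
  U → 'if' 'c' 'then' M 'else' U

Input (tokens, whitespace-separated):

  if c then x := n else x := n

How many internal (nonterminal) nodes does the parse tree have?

4

[S [M if c then [M x := n] else [M x := n]]]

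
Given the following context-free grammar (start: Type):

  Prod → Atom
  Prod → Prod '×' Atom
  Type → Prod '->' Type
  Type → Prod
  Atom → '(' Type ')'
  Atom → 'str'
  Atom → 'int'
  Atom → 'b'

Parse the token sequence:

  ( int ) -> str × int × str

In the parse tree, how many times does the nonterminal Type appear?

3

[Type [Prod [Atom ( [Type [Prod [Atom int]]] )]] -> [Type [Prod [Prod [Prod [Atom str]] × [Atom int]] × [Atom str]]]]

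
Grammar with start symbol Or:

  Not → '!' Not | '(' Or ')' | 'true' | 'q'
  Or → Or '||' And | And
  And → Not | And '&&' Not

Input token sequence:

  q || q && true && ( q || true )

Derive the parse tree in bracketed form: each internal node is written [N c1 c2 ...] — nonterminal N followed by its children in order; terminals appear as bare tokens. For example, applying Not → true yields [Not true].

Or
Or || And
And || And
Not || And
q || And
q || And && Not
q || And && Not && Not
q || Not && Not && Not
q || q && Not && Not
q || q && true && Not
q || q && true && ( Or )
q || q && true && ( Or || And )
q || q && true && ( And || And )
q || q && true && ( Not || And )
q || q && true && ( q || And )
q || q && true && ( q || Not )
q || q && true && ( q || true )

[Or [Or [And [Not q]]] || [And [And [And [Not q]] && [Not true]] && [Not ( [Or [Or [And [Not q]]] || [And [Not true]]] )]]]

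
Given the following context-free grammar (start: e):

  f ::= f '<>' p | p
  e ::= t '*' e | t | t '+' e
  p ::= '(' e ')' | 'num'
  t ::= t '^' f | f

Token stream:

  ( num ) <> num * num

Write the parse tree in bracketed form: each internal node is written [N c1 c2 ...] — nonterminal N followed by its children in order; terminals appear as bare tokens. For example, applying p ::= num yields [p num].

e
t * e
f * e
f <> p * e
p <> p * e
( e ) <> p * e
( t ) <> p * e
( f ) <> p * e
( p ) <> p * e
( num ) <> p * e
( num ) <> num * e
( num ) <> num * t
( num ) <> num * f
( num ) <> num * p
( num ) <> num * num

[e [t [f [f [p ( [e [t [f [p num]]]] )]] <> [p num]]] * [e [t [f [p num]]]]]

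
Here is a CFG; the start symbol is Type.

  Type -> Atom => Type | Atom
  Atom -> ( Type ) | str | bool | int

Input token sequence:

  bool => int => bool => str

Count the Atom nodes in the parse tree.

4

[Type [Atom bool] => [Type [Atom int] => [Type [Atom bool] => [Type [Atom str]]]]]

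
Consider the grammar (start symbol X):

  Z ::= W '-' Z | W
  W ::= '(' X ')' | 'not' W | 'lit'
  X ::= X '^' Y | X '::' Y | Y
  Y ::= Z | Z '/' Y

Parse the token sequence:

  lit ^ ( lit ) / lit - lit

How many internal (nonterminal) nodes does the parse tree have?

17

[X [X [Y [Z [W lit]]]] ^ [Y [Z [W ( [X [Y [Z [W lit]]]] )]] / [Y [Z [W lit] - [Z [W lit]]]]]]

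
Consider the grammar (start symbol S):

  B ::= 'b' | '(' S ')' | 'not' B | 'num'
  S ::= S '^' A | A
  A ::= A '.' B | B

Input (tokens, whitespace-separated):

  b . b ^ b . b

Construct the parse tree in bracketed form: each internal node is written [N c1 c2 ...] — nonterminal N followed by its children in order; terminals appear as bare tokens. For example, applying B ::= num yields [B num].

[S [S [A [A [B b]] . [B b]]] ^ [A [A [B b]] . [B b]]]

S
S ^ A
A ^ A
A . B ^ A
B . B ^ A
b . B ^ A
b . b ^ A
b . b ^ A . B
b . b ^ B . B
b . b ^ b . B
b . b ^ b . b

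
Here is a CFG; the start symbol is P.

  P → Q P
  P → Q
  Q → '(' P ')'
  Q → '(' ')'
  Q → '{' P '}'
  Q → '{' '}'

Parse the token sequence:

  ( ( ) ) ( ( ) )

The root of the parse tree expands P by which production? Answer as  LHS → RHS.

[P [Q ( [P [Q ( )]] )] [P [Q ( [P [Q ( )]] )]]]

P → Q P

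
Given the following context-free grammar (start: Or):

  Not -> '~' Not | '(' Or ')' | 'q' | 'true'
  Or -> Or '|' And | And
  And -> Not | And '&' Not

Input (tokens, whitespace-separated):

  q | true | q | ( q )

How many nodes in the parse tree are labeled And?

[Or [Or [Or [Or [And [Not q]]] | [And [Not true]]] | [And [Not q]]] | [And [Not ( [Or [And [Not q]]] )]]]

5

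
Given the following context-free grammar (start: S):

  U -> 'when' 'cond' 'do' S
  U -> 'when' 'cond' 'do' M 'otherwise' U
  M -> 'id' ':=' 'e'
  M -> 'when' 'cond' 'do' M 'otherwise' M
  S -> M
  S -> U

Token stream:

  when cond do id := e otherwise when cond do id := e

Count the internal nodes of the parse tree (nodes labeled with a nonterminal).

[S [U when cond do [M id := e] otherwise [U when cond do [S [M id := e]]]]]

6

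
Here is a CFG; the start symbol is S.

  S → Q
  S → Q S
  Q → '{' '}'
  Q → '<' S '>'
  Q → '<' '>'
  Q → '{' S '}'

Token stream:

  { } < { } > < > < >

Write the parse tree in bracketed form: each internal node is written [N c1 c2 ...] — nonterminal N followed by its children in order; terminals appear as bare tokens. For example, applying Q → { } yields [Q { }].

S
Q S
{ } S
{ } Q S
{ } < S > S
{ } < Q > S
{ } < { } > S
{ } < { } > Q S
{ } < { } > < > S
{ } < { } > < > Q
{ } < { } > < > < >

[S [Q { }] [S [Q < [S [Q { }]] >] [S [Q < >] [S [Q < >]]]]]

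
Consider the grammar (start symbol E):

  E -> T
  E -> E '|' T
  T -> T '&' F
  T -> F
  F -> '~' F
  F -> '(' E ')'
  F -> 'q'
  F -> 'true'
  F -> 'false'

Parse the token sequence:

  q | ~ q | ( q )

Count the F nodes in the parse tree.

[E [E [E [T [F q]]] | [T [F ~ [F q]]]] | [T [F ( [E [T [F q]]] )]]]

5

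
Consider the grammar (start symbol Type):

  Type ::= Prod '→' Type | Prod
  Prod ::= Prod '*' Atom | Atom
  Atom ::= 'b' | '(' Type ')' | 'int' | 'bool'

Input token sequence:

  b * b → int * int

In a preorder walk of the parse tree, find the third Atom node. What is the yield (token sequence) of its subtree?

int

[Type [Prod [Prod [Atom b]] * [Atom b]] → [Type [Prod [Prod [Atom int]] * [Atom int]]]]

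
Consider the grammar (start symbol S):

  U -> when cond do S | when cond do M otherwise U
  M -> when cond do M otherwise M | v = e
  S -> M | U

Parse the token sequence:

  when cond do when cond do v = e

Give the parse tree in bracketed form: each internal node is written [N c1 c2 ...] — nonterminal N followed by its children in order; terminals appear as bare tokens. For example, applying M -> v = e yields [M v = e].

S
U
when cond do S
when cond do U
when cond do when cond do S
when cond do when cond do M
when cond do when cond do v = e

[S [U when cond do [S [U when cond do [S [M v = e]]]]]]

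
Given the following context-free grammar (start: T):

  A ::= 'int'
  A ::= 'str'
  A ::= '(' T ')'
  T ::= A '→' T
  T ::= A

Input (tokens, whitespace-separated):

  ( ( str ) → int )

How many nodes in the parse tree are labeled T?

4

[T [A ( [T [A ( [T [A str]] )] → [T [A int]]] )]]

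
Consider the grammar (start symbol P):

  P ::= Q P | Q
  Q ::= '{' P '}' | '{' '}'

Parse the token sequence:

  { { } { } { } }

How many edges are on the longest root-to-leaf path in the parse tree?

6

[P [Q { [P [Q { }] [P [Q { }] [P [Q { }]]]] }]]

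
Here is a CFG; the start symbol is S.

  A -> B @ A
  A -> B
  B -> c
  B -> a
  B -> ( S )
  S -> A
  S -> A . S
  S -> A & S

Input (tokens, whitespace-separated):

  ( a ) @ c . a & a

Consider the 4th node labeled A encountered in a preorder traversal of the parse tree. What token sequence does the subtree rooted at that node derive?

[S [A [B ( [S [A [B a]]] )] @ [A [B c]]] . [S [A [B a]] & [S [A [B a]]]]]

a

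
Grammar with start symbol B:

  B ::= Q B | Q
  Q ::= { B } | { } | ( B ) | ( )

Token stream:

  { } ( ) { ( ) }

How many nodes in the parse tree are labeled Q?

[B [Q { }] [B [Q ( )] [B [Q { [B [Q ( )]] }]]]]

4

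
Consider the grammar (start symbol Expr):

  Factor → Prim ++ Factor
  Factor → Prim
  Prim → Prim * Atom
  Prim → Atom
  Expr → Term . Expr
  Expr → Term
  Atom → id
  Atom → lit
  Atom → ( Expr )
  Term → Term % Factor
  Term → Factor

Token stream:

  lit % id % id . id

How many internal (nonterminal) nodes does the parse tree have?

[Expr [Term [Term [Term [Factor [Prim [Atom lit]]]] % [Factor [Prim [Atom id]]]] % [Factor [Prim [Atom id]]]] . [Expr [Term [Factor [Prim [Atom id]]]]]]

18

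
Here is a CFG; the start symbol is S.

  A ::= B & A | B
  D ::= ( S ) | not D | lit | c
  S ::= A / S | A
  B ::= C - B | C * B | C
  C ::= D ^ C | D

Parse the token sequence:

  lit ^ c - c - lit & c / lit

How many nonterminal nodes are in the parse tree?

22

[S [A [B [C [D lit] ^ [C [D c]]] - [B [C [D c]] - [B [C [D lit]]]]] & [A [B [C [D c]]]]] / [S [A [B [C [D lit]]]]]]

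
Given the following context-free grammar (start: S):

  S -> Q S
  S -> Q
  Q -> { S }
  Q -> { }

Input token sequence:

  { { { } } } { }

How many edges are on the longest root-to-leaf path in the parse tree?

[S [Q { [S [Q { [S [Q { }]] }]] }] [S [Q { }]]]

6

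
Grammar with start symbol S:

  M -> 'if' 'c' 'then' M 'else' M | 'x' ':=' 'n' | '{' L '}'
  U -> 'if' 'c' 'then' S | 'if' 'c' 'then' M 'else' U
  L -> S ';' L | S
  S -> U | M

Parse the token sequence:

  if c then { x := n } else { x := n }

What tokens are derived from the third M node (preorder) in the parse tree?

x := n

[S [M if c then [M { [L [S [M x := n]]] }] else [M { [L [S [M x := n]]] }]]]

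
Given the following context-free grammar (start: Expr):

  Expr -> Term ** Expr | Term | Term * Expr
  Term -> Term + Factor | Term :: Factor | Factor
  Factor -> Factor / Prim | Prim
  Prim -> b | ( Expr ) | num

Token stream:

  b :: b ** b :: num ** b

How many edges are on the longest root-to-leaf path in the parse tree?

[Expr [Term [Term [Factor [Prim b]]] :: [Factor [Prim b]]] ** [Expr [Term [Term [Factor [Prim b]]] :: [Factor [Prim num]]] ** [Expr [Term [Factor [Prim b]]]]]]

6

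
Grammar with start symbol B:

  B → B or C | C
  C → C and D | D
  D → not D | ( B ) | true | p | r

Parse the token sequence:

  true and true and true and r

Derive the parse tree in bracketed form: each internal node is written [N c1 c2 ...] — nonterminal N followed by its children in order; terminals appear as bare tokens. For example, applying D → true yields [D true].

B
C
C and D
C and D and D
C and D and D and D
D and D and D and D
true and D and D and D
true and true and D and D
true and true and true and D
true and true and true and r

[B [C [C [C [C [D true]] and [D true]] and [D true]] and [D r]]]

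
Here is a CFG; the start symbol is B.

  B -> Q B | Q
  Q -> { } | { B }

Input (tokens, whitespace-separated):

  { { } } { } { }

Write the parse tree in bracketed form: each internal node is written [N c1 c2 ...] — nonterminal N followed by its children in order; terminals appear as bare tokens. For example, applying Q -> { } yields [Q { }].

[B [Q { [B [Q { }]] }] [B [Q { }] [B [Q { }]]]]

B
Q B
{ B } B
{ Q } B
{ { } } B
{ { } } Q B
{ { } } { } B
{ { } } { } Q
{ { } } { } { }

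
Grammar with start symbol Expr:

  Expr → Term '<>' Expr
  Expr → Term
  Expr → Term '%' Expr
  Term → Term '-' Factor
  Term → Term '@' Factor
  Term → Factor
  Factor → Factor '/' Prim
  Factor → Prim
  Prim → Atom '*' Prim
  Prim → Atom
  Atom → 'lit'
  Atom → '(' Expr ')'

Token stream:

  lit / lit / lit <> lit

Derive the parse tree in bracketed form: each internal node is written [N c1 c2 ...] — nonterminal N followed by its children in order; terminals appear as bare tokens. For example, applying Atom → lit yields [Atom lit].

Expr
Term <> Expr
Factor <> Expr
Factor / Prim <> Expr
Factor / Prim / Prim <> Expr
Prim / Prim / Prim <> Expr
Atom / Prim / Prim <> Expr
lit / Prim / Prim <> Expr
lit / Atom / Prim <> Expr
lit / lit / Prim <> Expr
lit / lit / Atom <> Expr
lit / lit / lit <> Expr
lit / lit / lit <> Term
lit / lit / lit <> Factor
lit / lit / lit <> Prim
lit / lit / lit <> Atom
lit / lit / lit <> lit

[Expr [Term [Factor [Factor [Factor [Prim [Atom lit]]] / [Prim [Atom lit]]] / [Prim [Atom lit]]]] <> [Expr [Term [Factor [Prim [Atom lit]]]]]]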